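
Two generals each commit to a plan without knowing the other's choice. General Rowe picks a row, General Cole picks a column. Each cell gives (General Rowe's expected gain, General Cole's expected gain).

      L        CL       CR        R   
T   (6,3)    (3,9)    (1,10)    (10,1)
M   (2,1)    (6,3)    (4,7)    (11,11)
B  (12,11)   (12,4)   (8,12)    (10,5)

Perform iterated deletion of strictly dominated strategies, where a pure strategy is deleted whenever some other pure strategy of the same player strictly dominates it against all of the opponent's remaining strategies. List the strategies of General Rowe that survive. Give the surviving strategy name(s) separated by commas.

M, B

General Cole's strategy L is strictly dominated by CR (T: 10>3, M: 7>1, B: 12>11) and is removed.
For General Rowe, M strictly dominates T on the remaining columns (CL: 6>3, CR: 4>1, R: 11>10); eliminate T.
For General Cole, CR strictly dominates CL on the remaining rows (M: 7>3, B: 12>4); eliminate CL.
Among the remaining strategies, none is strictly dominated by another pure strategy of the same player, so the elimination stops.
Surviving strategies — General Rowe: {M, B}; General Cole: {CR, R}.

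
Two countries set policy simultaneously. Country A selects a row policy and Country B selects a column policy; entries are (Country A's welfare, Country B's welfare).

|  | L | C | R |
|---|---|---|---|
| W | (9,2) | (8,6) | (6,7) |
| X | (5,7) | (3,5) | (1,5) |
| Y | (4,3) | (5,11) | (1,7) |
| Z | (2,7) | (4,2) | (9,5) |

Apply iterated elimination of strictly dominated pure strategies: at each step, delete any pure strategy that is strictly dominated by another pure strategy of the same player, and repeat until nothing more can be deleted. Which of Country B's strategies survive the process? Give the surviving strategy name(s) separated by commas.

For Country A, W strictly dominates X on the remaining columns (L: 9>5, C: 8>3, R: 6>1); eliminate X.
Row Y is eliminated: W beats it against every remaining column (L: 9>4, C: 8>5, R: 6>1).
Column C is eliminated: R beats it against every remaining row (W: 7>6, Z: 5>2).
Among the remaining strategies, none is strictly dominated by another pure strategy of the same player, so the elimination stops.
Surviving strategies — Country A: {W, Z}; Country B: {L, R}.

L, R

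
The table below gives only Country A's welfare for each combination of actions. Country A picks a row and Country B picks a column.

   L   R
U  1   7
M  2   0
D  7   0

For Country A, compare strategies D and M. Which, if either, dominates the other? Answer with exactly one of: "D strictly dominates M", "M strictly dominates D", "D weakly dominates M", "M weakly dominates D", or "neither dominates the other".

Compare D to M across every action of Country B: L: 7>2, R: 0=0.
D is at least as good everywhere and strictly better somewhere (tied only at R), so D weakly but not strictly dominates M.

D weakly dominates M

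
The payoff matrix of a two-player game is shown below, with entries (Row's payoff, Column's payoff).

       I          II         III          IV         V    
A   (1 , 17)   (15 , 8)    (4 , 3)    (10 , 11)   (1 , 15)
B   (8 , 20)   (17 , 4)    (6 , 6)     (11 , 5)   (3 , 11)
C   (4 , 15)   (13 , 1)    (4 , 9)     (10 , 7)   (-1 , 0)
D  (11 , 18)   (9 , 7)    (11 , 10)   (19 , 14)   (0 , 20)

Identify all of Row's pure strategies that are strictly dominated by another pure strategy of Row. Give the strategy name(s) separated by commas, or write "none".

A, C

A is strictly dominated by B (I: 8>1, II: 17>15, III: 6>4, IV: 11>10, V: 3>1).
Nothing dominates B: A at I (8>1); C at I (8>4); D at II (17>9).
C: dominated, since B does at least as well everywhere (I: 8>4, II: 17>13, III: 6>4, IV: 11>10, V: 3>-1).
Nothing dominates D: A at I (11>1); B at I (11>8); C at I (11>4).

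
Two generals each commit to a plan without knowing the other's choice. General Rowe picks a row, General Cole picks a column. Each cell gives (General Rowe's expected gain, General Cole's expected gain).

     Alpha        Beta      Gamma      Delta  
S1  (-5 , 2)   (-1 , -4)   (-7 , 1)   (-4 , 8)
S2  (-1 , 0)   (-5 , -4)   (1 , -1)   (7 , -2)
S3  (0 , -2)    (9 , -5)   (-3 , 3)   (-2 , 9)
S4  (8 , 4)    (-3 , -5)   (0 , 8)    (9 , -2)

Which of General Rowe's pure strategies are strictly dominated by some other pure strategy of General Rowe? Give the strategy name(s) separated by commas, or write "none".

S1: dominated, since S3 does at least as well everywhere (Alpha: 0>-5, Beta: 9>-1, Gamma: -3>-7, Delta: -2>-4).
S2: no other strategy beats it everywhere (S1 at Alpha (-1>-5); S3 at Gamma (1>-3); S4 at Gamma (1>0)).
S3 is not dominated — it holds its own against S1 at Alpha (0>-5); S2 at Alpha (0>-1); S4 at Beta (9>-3).
S4 is not dominated — it holds its own against S1 at Alpha (8>-5); S2 at Alpha (8>-1); S3 at Alpha (8>0).

S1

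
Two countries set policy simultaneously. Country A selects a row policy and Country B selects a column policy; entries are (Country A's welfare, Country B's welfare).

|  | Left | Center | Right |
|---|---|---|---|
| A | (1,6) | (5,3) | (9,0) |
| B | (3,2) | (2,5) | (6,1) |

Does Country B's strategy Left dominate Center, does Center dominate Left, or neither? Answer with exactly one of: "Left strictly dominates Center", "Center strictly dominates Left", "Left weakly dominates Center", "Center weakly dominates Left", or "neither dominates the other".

neither dominates the other

Left's payoffs vs Center's, by Country A's action — A: 6>3, B: 2<5.
Left does better at A but worse at B; neither strategy dominates the other.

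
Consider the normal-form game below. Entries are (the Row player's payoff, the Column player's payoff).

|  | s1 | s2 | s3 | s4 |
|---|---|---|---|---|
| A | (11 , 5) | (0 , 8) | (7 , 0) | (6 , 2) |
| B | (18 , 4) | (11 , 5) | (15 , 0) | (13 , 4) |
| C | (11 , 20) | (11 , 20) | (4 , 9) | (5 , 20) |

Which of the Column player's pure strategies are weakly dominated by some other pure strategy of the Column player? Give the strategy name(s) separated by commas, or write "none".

s2 weakly dominates s1 — A: 8>5, B: 5>4, C: 20=20.
s2: no other strategy beats it everywhere (s1 at A (8>5); s3 at A (8>0); s4 at A (8>2)).
s3 is weakly dominated by s1 (A: 5>0, B: 4>0, C: 20>9).
s4 is weakly dominated by s1 (A: 5>2, B: 4=4, C: 20=20).

s1, s3, s4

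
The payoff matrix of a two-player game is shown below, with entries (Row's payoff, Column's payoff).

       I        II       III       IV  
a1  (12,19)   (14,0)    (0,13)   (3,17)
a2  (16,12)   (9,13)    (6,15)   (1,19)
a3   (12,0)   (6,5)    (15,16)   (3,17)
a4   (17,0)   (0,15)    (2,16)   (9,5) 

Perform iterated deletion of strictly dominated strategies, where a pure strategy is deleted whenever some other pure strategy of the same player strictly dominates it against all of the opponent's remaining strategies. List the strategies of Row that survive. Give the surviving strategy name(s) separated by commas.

a3, a4

For Column, III strictly dominates II on the remaining rows (a1: 13>0, a2: 15>13, a3: 16>5, a4: 16>15); eliminate II.
Row's strategy a1 is strictly dominated by a4 (I: 17>12, III: 2>0, IV: 9>3) and is removed.
For Column, III strictly dominates I on the remaining rows (a2: 15>12, a3: 16>0, a4: 16>0); eliminate I.
For Row, a3 strictly dominates a2 on the remaining columns (III: 15>6, IV: 3>1); eliminate a2.
Among the remaining strategies, none is strictly dominated by another pure strategy of the same player, so the elimination stops.
Surviving strategies — Row: {a3, a4}; Column: {III, IV}.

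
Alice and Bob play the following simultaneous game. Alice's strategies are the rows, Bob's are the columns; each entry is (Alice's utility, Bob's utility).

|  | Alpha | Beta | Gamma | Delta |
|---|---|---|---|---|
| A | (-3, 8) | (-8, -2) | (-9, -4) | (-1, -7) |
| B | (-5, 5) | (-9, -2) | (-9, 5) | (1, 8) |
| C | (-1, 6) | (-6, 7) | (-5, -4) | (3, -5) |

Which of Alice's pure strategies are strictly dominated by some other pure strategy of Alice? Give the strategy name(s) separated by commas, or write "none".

A: dominated, since C does at least as well everywhere (Alpha: -1>-3, Beta: -6>-8, Gamma: -5>-9, Delta: 3>-1).
B: dominated, since C does at least as well everywhere (Alpha: -1>-5, Beta: -6>-9, Gamma: -5>-9, Delta: 3>1).
C: no other strategy beats it everywhere (A at Alpha (-1>-3); B at Alpha (-1>-5)).

A, B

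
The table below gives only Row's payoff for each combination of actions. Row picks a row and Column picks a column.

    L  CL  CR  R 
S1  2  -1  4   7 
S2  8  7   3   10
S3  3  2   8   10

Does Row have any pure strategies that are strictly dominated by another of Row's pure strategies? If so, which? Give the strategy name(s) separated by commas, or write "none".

S1

S3 strictly dominates S1 — L: 3>2, CL: 2>-1, CR: 8>4, R: 10>7.
S2: no other strategy beats it everywhere (S1 at L (8>2); S3 at L (8>3)).
S3: no other strategy beats it everywhere (S1 at L (3>2); S2 at CR (8>3)).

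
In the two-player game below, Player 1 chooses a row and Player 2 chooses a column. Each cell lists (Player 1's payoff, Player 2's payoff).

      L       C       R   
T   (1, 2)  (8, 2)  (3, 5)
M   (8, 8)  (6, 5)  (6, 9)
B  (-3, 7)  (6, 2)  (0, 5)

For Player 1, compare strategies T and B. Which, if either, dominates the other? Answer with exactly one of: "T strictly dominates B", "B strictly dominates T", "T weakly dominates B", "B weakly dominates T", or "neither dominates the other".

Compare T to B across each opponent action: L: 1>-3, C: 8>6, R: 3>0.
T gives a strictly higher payoff against each opponent action, so T strictly dominates B.

T strictly dominates B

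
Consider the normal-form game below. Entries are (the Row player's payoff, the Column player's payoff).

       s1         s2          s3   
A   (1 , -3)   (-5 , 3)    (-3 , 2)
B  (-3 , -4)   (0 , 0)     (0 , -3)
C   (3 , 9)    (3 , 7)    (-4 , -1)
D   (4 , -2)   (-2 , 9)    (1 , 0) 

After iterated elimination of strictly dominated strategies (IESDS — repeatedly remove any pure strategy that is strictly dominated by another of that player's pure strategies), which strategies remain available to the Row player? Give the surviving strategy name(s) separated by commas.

The Row player's strategy A is strictly dominated by D (s1: 4>1, s2: -2>-5, s3: 1>-3) and is removed.
For the Column player, s2 strictly dominates s3 on the remaining rows (B: 0>-3, C: 7>-1, D: 9>0); eliminate s3.
Row B is eliminated: C beats it against every remaining column (s1: 3>-3, s2: 3>0).
Among the remaining strategies, none is strictly dominated by another pure strategy of the same player, so the elimination stops.
Surviving strategies — the Row player: {C, D}; the Column player: {s1, s2}.

C, D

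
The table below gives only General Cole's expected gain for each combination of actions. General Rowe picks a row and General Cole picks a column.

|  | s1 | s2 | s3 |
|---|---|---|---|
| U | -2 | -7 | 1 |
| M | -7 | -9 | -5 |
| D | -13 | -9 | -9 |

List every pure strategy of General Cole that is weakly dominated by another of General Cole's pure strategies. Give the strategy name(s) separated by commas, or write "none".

s1, s2

s1: dominated, since s3 does at least as well everywhere (U: 1>-2, M: -5>-7, D: -9>-13).
s2 is weakly dominated by s3 (U: 1>-7, M: -5>-9, D: -9=-9).
s3: no other strategy beats it everywhere (s1 at U (1>-2); s2 at U (1>-7)).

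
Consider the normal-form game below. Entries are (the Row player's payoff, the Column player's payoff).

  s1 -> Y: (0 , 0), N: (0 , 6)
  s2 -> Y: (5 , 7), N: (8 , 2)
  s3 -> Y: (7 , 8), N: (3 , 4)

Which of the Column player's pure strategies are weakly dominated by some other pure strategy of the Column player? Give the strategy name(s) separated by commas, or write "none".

none

Nothing dominates Y: N at s2 (7>2).
N: no other strategy beats it everywhere (Y at s1 (6>0)).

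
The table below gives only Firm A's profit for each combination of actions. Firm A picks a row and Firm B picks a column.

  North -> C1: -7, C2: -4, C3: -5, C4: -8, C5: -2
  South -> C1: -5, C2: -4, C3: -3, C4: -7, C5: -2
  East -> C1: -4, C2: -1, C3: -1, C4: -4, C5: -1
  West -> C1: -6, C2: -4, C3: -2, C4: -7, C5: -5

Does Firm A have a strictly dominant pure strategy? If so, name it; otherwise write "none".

East vs North: C1: -4>-7, C2: -1>-4, C3: -1>-5, C4: -4>-8, C5: -1>-2.
East vs South: C1: -4>-5, C2: -1>-4, C3: -1>-3, C4: -4>-7, C5: -1>-2.
East vs West: C1: -4>-6, C2: -1>-4, C3: -1>-2, C4: -4>-7, C5: -1>-5.
East strictly beats every other strategy against every opponent action, so it is strictly dominant.

East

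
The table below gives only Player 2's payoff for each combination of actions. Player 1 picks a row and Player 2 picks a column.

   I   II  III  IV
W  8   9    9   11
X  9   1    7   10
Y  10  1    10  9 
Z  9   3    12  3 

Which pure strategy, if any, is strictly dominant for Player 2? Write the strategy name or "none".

none

I fails to dominate II at W (8<9).
II fails to dominate I at X (1<9).
III fails to dominate I at X (7<9).
IV fails to dominate I at Y (9<10).
No single strategy dominates all the others.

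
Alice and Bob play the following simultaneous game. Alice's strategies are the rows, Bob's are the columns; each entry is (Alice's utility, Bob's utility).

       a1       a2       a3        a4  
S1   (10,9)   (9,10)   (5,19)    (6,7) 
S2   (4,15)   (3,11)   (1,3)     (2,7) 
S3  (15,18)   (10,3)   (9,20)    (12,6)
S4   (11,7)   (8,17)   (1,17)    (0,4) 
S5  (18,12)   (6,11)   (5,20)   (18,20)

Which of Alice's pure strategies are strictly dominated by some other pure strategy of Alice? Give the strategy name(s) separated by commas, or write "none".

S1, S2, S4

S3 strictly dominates S1 — a1: 15>10, a2: 10>9, a3: 9>5, a4: 12>6.
S1 strictly dominates S2 — a1: 10>4, a2: 9>3, a3: 5>1, a4: 6>2.
Nothing dominates S3: S1 at a1 (15>10); S2 at a1 (15>4); S4 at a1 (15>11); S5 at a2 (10>6).
S3 strictly dominates S4 — a1: 15>11, a2: 10>8, a3: 9>1, a4: 12>0.
S5 is not dominated — it holds its own against S1 at a1 (18>10); S2 at a1 (18>4); S3 at a1 (18>15); S4 at a1 (18>11).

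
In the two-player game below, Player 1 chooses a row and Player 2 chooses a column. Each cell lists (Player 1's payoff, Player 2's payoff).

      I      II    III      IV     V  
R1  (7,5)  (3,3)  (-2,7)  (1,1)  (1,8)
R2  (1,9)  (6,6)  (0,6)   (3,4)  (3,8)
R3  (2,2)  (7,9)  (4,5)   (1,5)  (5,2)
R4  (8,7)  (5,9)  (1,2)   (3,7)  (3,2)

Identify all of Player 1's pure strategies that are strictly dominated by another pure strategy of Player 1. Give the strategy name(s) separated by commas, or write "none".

R4 strictly dominates R1 — I: 8>7, II: 5>3, III: 1>-2, IV: 3>1, V: 3>1.
Nothing dominates R2: R1 at II (6>3); R3 at IV (3>1); R4 at II (6>5).
R3 is not dominated — it holds its own against R1 at II (7>3); R2 at I (2>1); R4 at II (7>5).
R4: no other strategy beats it everywhere (R1 at I (8>7); R2 at I (8>1); R3 at I (8>2)).

R1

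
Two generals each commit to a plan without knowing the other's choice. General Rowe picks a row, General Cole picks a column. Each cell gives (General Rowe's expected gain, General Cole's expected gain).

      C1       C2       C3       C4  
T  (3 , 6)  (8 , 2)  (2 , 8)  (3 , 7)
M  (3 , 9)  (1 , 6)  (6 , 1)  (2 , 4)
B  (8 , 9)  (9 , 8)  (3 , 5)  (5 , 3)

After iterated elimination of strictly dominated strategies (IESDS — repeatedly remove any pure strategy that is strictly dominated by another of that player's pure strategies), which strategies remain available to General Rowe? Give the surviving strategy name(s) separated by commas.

B

Row T is eliminated: B beats it against every remaining column (C1: 8>3, C2: 9>8, C3: 3>2, C4: 5>3).
For General Cole, C1 strictly dominates C2 on the remaining rows (M: 9>6, B: 9>8); eliminate C2.
General Cole's strategy C3 is strictly dominated by C1 (M: 9>1, B: 9>5) and is removed.
General Rowe's strategy M is strictly dominated by B (C1: 8>3, C4: 5>2) and is removed.
General Cole's strategy C4 is strictly dominated by C1 (B: 9>3) and is removed.
Among the remaining strategies, none is strictly dominated by another pure strategy of the same player, so the elimination stops.
Surviving strategies — General Rowe: {B}; General Cole: {C1}.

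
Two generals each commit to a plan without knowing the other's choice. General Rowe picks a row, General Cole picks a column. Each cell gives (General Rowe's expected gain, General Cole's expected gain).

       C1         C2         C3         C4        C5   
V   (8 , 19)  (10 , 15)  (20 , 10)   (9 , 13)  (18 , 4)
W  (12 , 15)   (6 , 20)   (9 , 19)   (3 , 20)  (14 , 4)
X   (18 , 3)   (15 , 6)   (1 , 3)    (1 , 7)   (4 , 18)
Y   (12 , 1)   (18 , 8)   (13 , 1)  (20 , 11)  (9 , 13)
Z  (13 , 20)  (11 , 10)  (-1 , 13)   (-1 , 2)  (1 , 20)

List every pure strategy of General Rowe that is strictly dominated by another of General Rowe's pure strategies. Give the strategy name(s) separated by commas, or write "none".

Z

V is not dominated — it holds its own against W at C2 (10>6); X at C3 (20>1); Y at C3 (20>13); Z at C3 (20>-1).
W: no other strategy beats it everywhere (V at C1 (12>8); X at C3 (9>1); Y at C1 (12=12); Z at C3 (9>-1)).
X: no other strategy beats it everywhere (V at C1 (18>8); W at C1 (18>12); Y at C1 (18>12); Z at C1 (18>13)).
Y is not dominated — it holds its own against V at C1 (12>8); W at C1 (12=12); X at C2 (18>15); Z at C2 (18>11).
Z: dominated, since X does at least as well everywhere (C1: 18>13, C2: 15>11, C3: 1>-1, C4: 1>-1, C5: 4>1).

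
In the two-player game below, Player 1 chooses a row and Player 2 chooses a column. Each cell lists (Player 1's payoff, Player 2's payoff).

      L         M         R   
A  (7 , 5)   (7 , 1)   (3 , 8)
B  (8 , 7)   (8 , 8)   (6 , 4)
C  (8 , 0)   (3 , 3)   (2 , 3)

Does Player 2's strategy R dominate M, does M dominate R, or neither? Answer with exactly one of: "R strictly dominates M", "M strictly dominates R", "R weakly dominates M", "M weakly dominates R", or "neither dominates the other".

R's payoffs vs M's, by Player 1's action — A: 8>1, B: 4<8, C: 3=3.
R does better at A but worse at B; neither strategy dominates the other.

neither dominates the other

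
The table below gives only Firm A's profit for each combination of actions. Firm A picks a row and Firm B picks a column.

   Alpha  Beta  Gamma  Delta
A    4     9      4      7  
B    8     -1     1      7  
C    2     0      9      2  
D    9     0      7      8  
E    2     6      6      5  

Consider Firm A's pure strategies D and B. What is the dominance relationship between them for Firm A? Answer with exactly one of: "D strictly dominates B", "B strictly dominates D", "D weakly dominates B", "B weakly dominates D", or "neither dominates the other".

D's payoffs vs B's, by Firm B's action — Alpha: 9>8, Beta: 0>-1, Gamma: 7>1, Delta: 8>7.
D gives a strictly higher payoff against each opponent action, so D strictly dominates B.

D strictly dominates B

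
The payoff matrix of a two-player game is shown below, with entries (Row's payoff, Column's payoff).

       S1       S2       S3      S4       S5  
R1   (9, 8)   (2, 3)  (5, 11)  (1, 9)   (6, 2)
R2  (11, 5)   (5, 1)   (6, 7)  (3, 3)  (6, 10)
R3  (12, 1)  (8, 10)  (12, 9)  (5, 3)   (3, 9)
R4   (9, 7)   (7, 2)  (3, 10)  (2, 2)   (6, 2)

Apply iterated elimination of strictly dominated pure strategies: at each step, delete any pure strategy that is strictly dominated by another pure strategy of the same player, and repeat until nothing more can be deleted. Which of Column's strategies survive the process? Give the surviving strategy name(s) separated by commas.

S2, S3, S5

Column S1 is eliminated: S3 beats it against every remaining row (R1: 11>8, R2: 7>5, R3: 9>1, R4: 10>7).
For Column, S3 strictly dominates S4 on the remaining rows (R1: 11>9, R2: 7>3, R3: 9>3, R4: 10>2); eliminate S4.
Among the remaining strategies, none is strictly dominated by another pure strategy of the same player, so the elimination stops.
Surviving strategies — Row: {R1, R2, R3, R4}; Column: {S2, S3, S5}.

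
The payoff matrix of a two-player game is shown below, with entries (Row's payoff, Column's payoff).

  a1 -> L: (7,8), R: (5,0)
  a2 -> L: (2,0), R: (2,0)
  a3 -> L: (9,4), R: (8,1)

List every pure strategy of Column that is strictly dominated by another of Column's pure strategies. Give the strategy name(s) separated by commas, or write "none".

none

L is not dominated — it holds its own against R at a1 (8>0).
R is not dominated — it holds its own against L at a2 (0=0).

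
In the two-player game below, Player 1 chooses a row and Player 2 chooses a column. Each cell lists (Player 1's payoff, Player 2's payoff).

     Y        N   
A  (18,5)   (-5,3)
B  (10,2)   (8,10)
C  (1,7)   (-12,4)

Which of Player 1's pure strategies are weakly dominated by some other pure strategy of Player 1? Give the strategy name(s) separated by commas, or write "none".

C

A: no other strategy beats it everywhere (B at Y (18>10); C at Y (18>1)).
B is not dominated — it holds its own against A at N (8>-5); C at Y (10>1).
C is weakly dominated by A (Y: 18>1, N: -5>-12).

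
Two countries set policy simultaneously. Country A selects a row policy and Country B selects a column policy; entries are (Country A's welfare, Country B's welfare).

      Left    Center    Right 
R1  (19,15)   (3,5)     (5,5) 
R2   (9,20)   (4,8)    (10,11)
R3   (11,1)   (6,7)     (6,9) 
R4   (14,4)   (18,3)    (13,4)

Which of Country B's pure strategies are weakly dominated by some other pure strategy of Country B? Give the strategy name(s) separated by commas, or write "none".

Nothing dominates Left: Center at R1 (15>5); Right at R1 (15>5).
Right weakly dominates Center — R1: 5=5, R2: 11>8, R3: 9>7, R4: 4>3.
Right is not dominated — it holds its own against Left at R3 (9>1); Center at R2 (11>8).

Center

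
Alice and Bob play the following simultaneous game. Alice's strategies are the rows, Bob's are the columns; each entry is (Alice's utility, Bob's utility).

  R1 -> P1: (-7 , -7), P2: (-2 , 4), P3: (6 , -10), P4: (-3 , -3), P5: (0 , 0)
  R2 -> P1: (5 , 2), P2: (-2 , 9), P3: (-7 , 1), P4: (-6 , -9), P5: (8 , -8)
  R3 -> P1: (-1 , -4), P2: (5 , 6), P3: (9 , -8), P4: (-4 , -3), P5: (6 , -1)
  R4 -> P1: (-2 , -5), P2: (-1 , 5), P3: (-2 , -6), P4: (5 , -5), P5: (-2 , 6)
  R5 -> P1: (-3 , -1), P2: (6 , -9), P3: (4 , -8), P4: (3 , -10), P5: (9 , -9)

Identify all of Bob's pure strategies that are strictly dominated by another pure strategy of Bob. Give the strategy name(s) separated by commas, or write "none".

P3, P4

P1: no other strategy beats it everywhere (P2 at R5 (-1>-9); P3 at R1 (-7>-10); P4 at R2 (2>-9); P5 at R2 (2>-8)).
P2 is not dominated — it holds its own against P1 at R1 (4>-7); P3 at R1 (4>-10); P4 at R1 (4>-3); P5 at R1 (4>0).
P3 is strictly dominated by P1 (R1: -7>-10, R2: 2>1, R3: -4>-8, R4: -5>-6, R5: -1>-8).
P2 strictly dominates P4 — R1: 4>-3, R2: 9>-9, R3: 6>-3, R4: 5>-5, R5: -9>-10.
P5: no other strategy beats it everywhere (P1 at R1 (0>-7); P2 at R4 (6>5); P3 at R1 (0>-10); P4 at R1 (0>-3)).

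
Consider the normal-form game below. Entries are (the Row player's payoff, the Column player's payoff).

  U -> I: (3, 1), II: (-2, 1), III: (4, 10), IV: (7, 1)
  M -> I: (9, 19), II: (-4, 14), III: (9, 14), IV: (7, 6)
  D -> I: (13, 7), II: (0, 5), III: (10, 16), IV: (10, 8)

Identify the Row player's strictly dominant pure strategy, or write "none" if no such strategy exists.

D vs U: I: 13>3, II: 0>-2, III: 10>4, IV: 10>7.
D vs M: I: 13>9, II: 0>-4, III: 10>9, IV: 10>7.
D strictly beats every other strategy against every opponent action, so it is strictly dominant.

D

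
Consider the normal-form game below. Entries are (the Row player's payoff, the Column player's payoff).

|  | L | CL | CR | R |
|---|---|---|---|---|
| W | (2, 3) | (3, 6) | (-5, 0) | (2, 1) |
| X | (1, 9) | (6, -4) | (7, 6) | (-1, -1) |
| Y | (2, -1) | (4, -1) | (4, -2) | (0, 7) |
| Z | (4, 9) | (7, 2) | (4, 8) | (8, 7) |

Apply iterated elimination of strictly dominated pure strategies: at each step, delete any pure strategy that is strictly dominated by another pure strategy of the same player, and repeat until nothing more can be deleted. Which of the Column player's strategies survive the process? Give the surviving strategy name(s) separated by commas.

The Row player's strategy W is strictly dominated by Z (L: 4>2, CL: 7>3, CR: 4>-5, R: 8>2) and is removed.
The Column player's strategy CL is strictly dominated by R (X: -1>-4, Y: 7>-1, Z: 7>2) and is removed.
Column CR is eliminated: L beats it against every remaining row (X: 9>6, Y: -1>-2, Z: 9>8).
For the Row player, Y strictly dominates X on the remaining columns (L: 2>1, R: 0>-1); eliminate X.
The Row player's strategy Y is strictly dominated by Z (L: 4>2, R: 8>0) and is removed.
Column R is eliminated: L beats it against every remaining row (Z: 9>7).
Among the remaining strategies, none is strictly dominated by another pure strategy of the same player, so the elimination stops.
Surviving strategies — the Row player: {Z}; the Column player: {L}.

L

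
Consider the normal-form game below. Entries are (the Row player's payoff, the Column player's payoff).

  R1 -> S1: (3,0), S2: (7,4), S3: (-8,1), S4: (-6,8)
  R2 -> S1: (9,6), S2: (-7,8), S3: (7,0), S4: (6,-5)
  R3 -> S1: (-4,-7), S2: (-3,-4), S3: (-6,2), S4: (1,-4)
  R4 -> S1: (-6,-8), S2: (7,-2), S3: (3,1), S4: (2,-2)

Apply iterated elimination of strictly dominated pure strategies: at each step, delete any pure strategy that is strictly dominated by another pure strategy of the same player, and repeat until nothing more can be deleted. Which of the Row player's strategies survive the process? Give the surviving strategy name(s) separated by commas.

Column S1 is eliminated: S2 beats it against every remaining row (R1: 4>0, R2: 8>6, R3: -4>-7, R4: -2>-8).
For the Row player, R4 strictly dominates R3 on the remaining columns (S2: 7>-3, S3: 3>-6, S4: 2>1); eliminate R3.
Among the remaining strategies, none is strictly dominated by another pure strategy of the same player, so the elimination stops.
Surviving strategies — the Row player: {R1, R2, R4}; the Column player: {S2, S3, S4}.

R1, R2, R4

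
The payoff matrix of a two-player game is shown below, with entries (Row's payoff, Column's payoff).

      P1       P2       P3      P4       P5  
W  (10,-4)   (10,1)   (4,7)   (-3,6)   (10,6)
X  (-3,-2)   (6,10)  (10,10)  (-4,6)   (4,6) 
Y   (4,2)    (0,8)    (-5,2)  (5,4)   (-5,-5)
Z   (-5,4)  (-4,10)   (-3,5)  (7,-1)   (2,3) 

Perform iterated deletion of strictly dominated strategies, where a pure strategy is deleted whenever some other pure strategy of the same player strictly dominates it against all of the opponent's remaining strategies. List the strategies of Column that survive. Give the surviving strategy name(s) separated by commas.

Column P1 is eliminated: P2 beats it against every remaining row (W: 1>-4, X: 10>-2, Y: 8>2, Z: 10>4).
Column P5 is eliminated: P3 beats it against every remaining row (W: 7>6, X: 10>6, Y: 2>-5, Z: 5>3).
Among the remaining strategies, none is strictly dominated by another pure strategy of the same player, so the elimination stops.
Surviving strategies — Row: {W, X, Y, Z}; Column: {P2, P3, P4}.

P2, P3, P4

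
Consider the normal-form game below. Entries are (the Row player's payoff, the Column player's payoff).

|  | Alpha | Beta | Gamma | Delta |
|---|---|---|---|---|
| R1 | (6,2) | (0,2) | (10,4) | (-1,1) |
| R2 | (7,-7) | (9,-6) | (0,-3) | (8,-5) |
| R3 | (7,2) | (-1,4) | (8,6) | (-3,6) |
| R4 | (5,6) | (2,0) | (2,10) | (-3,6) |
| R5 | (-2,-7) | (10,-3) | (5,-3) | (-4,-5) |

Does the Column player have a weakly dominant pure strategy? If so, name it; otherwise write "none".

Gamma

Gamma vs Alpha: R1: 4>2, R2: -3>-7, R3: 6>2, R4: 10>6, R5: -3>-7.
Gamma vs Beta: R1: 4>2, R2: -3>-6, R3: 6>4, R4: 10>0, R5: -3=-3.
Gamma vs Delta: R1: 4>1, R2: -3>-5, R3: 6=6, R4: 10>6, R5: -3>-5.
Gamma is at least as good as every other strategy against every opponent action, so it is weakly dominant.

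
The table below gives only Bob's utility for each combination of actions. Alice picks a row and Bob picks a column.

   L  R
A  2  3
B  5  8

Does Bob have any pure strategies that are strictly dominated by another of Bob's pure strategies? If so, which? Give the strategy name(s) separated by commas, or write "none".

L

L: dominated, since R does at least as well everywhere (A: 3>2, B: 8>5).
R is not dominated — it holds its own against L at A (3>2).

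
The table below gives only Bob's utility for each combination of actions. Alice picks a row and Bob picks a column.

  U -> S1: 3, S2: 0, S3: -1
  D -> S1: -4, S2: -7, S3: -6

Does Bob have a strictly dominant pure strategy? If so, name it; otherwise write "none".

S1 vs S2: U: 3>0, D: -4>-7.
S1 vs S3: U: 3>-1, D: -4>-6.
S1 strictly beats every other strategy against every opponent action, so it is strictly dominant.

S1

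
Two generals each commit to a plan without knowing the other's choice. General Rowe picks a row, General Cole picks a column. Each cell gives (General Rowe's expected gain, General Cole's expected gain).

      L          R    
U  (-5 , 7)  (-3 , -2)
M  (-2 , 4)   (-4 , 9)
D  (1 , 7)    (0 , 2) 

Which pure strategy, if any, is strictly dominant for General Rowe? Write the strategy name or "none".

D vs U: L: 1>-5, R: 0>-3.
D vs M: L: 1>-2, R: 0>-4.
D strictly beats every other strategy against every opponent action, so it is strictly dominant.

D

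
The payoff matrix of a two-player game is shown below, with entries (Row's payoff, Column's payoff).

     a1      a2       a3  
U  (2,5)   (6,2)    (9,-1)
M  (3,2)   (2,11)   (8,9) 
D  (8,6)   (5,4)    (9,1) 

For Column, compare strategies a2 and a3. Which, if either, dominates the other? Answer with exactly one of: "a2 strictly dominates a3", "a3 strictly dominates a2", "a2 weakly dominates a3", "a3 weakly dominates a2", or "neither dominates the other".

Compare a2 to a3 across each opponent action: U: 2>-1, M: 11>9, D: 4>1.
a2 gives a strictly higher payoff against each opponent action, so a2 strictly dominates a3.

a2 strictly dominates a3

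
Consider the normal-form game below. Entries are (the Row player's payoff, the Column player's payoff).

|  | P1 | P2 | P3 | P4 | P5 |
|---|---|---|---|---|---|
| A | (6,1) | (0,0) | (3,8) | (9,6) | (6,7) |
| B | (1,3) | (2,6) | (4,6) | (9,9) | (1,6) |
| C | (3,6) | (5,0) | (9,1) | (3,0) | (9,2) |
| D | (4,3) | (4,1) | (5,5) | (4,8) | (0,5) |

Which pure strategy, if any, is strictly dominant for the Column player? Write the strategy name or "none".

none

P1 fails to dominate P2 at B (3<6).
P2 fails to dominate P1 at A (0<1).
P3 fails to dominate P1 at C (1<6).
P4 fails to dominate P1 at C (0<6).
P5 fails to dominate P1 at C (2<6).
No single strategy dominates all the others.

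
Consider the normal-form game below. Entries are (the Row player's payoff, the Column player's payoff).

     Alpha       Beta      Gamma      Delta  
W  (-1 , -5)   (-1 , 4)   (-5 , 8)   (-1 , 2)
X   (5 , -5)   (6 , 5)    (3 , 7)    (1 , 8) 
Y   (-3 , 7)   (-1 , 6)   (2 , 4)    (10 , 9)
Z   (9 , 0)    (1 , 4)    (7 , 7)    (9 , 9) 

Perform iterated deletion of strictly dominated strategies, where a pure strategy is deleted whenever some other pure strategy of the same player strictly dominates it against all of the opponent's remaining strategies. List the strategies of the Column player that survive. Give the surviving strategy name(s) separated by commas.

Row W is eliminated: X beats it against every remaining column (Alpha: 5>-1, Beta: 6>-1, Gamma: 3>-5, Delta: 1>-1).
Column Alpha is eliminated: Delta beats it against every remaining row (X: 8>-5, Y: 9>7, Z: 9>0).
The Column player's strategy Beta is strictly dominated by Delta (X: 8>5, Y: 9>6, Z: 9>4) and is removed.
Row X is eliminated: Z beats it against every remaining column (Gamma: 7>3, Delta: 9>1).
The Column player's strategy Gamma is strictly dominated by Delta (Y: 9>4, Z: 9>7) and is removed.
Row Z is eliminated: Y beats it against every remaining column (Delta: 10>9).
Among the remaining strategies, none is strictly dominated by another pure strategy of the same player, so the elimination stops.
Surviving strategies — the Row player: {Y}; the Column player: {Delta}.

Delta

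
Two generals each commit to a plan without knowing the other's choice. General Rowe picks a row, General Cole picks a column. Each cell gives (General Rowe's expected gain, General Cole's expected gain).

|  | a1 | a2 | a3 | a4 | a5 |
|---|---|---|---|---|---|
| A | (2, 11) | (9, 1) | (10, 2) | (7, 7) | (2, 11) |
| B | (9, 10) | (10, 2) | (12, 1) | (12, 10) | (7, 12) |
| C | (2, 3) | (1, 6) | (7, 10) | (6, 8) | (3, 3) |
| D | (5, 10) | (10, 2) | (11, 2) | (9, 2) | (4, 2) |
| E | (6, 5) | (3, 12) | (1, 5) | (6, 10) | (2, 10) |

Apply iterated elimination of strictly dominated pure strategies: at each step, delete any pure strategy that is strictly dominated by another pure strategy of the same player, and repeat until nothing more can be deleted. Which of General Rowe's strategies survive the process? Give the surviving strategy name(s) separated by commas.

General Rowe's strategy A is strictly dominated by B (a1: 9>2, a2: 10>9, a3: 12>10, a4: 12>7, a5: 7>2) and is removed.
Row C is eliminated: B beats it against every remaining column (a1: 9>2, a2: 10>1, a3: 12>7, a4: 12>6, a5: 7>3).
For General Rowe, B strictly dominates E on the remaining columns (a1: 9>6, a2: 10>3, a3: 12>1, a4: 12>6, a5: 7>2); eliminate E.
For General Cole, a1 strictly dominates a2 on the remaining rows (B: 10>2, D: 10>2); eliminate a2.
Row D is eliminated: B beats it against every remaining column (a1: 9>5, a3: 12>11, a4: 12>9, a5: 7>4).
For General Cole, a5 strictly dominates a1 on the remaining rows (B: 12>10); eliminate a1.
General Cole's strategy a3 is strictly dominated by a4 (B: 10>1) and is removed.
Column a4 is eliminated: a5 beats it against every remaining row (B: 12>10).
Among the remaining strategies, none is strictly dominated by another pure strategy of the same player, so the elimination stops.
Surviving strategies — General Rowe: {B}; General Cole: {a5}.

B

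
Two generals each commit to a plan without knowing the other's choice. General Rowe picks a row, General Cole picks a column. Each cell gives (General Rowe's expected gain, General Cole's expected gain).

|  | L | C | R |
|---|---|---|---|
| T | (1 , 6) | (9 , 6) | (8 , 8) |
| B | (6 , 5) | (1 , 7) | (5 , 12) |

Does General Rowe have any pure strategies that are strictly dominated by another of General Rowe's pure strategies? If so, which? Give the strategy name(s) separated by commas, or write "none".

none

T is not dominated — it holds its own against B at C (9>1).
Nothing dominates B: T at L (6>1).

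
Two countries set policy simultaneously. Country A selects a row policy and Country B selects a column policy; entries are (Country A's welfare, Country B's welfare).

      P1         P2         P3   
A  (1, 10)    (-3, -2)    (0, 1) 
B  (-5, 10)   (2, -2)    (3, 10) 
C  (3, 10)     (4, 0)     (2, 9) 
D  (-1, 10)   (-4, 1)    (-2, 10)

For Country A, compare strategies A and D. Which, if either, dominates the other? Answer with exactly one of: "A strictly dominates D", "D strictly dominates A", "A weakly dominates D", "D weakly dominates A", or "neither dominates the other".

A strictly dominates D

A's payoffs vs D's, by Country B's action — P1: 1>-1, P2: -3>-4, P3: 0>-2.
Every comparison favours A, so A strictly dominates D.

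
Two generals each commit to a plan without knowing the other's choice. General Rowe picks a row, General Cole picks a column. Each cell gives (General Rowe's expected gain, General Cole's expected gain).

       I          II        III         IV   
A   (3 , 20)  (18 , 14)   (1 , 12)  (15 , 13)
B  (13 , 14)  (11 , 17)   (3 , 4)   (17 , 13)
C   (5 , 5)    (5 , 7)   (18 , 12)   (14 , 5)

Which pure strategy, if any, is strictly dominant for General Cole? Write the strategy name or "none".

none

I fails to dominate II at B (14<17).
II fails to dominate I at A (14<20).
III fails to dominate I at A (12<20).
IV fails to dominate I at A (13<20).
No single strategy dominates all the others.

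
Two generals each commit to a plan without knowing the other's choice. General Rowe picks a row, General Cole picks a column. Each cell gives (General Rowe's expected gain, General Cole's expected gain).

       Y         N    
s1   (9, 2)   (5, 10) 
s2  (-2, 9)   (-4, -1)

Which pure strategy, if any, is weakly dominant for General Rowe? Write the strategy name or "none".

s1 vs s2: Y: 9>-2, N: 5>-4.
s1 is at least as good as every other strategy against every opponent action, so it is weakly dominant.

s1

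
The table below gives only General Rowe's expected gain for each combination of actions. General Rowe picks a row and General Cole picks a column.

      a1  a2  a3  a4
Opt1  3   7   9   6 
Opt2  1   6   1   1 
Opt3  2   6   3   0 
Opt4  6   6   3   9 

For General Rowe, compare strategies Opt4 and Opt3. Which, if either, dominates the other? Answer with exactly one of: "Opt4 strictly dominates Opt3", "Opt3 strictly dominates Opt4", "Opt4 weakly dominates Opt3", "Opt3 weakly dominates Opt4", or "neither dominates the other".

Opt4 weakly dominates Opt3

Opt4's payoffs vs Opt3's, by General Cole's action — a1: 6>2, a2: 6=6, a3: 3=3, a4: 9>0.
Opt4 is at least as good everywhere and strictly better somewhere (tied only at a2, a3), so Opt4 weakly but not strictly dominates Opt3.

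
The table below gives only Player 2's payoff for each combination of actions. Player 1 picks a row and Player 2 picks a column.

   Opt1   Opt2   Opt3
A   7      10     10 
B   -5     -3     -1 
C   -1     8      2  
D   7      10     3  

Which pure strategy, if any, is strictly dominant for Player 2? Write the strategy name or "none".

none

Opt1 fails to dominate Opt2 at A (7<10).
Opt2 fails to dominate Opt3 at A (10=10).
Opt3 fails to dominate Opt1 at D (3<7).
No single strategy dominates all the others.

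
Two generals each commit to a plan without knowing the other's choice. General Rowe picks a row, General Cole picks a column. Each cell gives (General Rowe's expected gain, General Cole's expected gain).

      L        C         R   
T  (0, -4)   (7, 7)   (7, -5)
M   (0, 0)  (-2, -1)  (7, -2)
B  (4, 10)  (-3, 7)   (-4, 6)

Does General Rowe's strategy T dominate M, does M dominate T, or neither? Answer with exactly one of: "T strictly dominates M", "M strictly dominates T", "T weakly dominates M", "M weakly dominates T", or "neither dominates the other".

T weakly dominates M

Compare T to M across every action of General Cole: L: 0=0, C: 7>-2, R: 7=7.
T is at least as good everywhere and strictly better somewhere (tied only at L, R), so T weakly but not strictly dominates M.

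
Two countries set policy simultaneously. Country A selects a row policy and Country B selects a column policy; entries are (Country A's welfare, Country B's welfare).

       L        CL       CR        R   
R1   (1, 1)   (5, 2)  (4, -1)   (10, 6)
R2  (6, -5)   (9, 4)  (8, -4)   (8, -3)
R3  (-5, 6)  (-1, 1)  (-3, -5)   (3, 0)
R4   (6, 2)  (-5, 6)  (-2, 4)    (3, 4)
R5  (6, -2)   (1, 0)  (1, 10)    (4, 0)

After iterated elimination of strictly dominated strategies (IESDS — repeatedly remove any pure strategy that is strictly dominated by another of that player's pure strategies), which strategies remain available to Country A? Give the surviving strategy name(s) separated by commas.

R1, R2

For Country A, R1 strictly dominates R3 on the remaining columns (L: 1>-5, CL: 5>-1, CR: 4>-3, R: 10>3); eliminate R3.
For Country B, CL strictly dominates L on the remaining rows (R1: 2>1, R2: 4>-5, R4: 6>2, R5: 0>-2); eliminate L.
Row R4 is eliminated: R1 beats it against every remaining column (CL: 5>-5, CR: 4>-2, R: 10>3).
Row R5 is eliminated: R1 beats it against every remaining column (CL: 5>1, CR: 4>1, R: 10>4).
Country B's strategy CR is strictly dominated by CL (R1: 2>-1, R2: 4>-4) and is removed.
Among the remaining strategies, none is strictly dominated by another pure strategy of the same player, so the elimination stops.
Surviving strategies — Country A: {R1, R2}; Country B: {CL, R}.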